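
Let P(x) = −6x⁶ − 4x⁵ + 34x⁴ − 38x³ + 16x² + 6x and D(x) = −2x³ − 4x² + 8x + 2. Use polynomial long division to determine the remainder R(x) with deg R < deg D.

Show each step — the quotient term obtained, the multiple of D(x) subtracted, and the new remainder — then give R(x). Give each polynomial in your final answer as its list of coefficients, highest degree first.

Step 1: lead(−6x⁶ − 4x⁵ + 34x⁴ − 38x³ + 16x² + 6x) ÷ lead(D) = −6x⁶ ÷ −2x³ = 3x³. Subtract (3x³)·D = −6x⁶ − 12x⁵ + 24x⁴ + 6x³. Remainder: 8x⁵ + 10x⁴ − 44x³ + 16x² + 6x.
Step 2: lead(8x⁵ + 10x⁴ − 44x³ + 16x² + 6x) ÷ lead(D) = 8x⁵ ÷ −2x³ = −4x². Subtract (−4x²)·D = 8x⁵ + 16x⁴ − 32x³ − 8x². Remainder: −6x⁴ − 12x³ + 24x² + 6x.
Step 3: lead(−6x⁴ − 12x³ + 24x² + 6x) ÷ lead(D) = −6x⁴ ÷ −2x³ = 3x. Subtract (3x)·D = −6x⁴ − 12x³ + 24x² + 6x. Remainder: 0.

R = [0]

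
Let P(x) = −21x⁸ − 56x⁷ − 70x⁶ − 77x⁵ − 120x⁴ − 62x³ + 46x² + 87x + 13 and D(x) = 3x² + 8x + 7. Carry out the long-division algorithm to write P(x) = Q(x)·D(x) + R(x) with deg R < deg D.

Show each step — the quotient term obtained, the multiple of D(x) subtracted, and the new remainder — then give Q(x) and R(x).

Q(x) = −7x⁶ − 7x⁴ − 7x³ − 5x² + 9x + 3; R(x) = −8

Step 1: lead(−21x⁸ − 56x⁷ − 70x⁶ − 77x⁵ − 120x⁴ − 62x³ + 46x² + 87x + 13) ÷ lead(D) = −21x⁸ ÷ 3x² = −7x⁶. Subtract (−7x⁶)·D = −21x⁸ − 56x⁷ − 49x⁶. Remainder: −21x⁶ − 77x⁵ − 120x⁴ − 62x³ + 46x² + 87x + 13.
Step 2: lead(−21x⁶ − 77x⁵ − 120x⁴ − 62x³ + 46x² + 87x + 13) ÷ lead(D) = −21x⁶ ÷ 3x² = −7x⁴. Subtract (−7x⁴)·D = −21x⁶ − 56x⁵ − 49x⁴. Remainder: −21x⁵ − 71x⁴ − 62x³ + 46x² + 87x + 13.
Step 3: lead(−21x⁵ − 71x⁴ − 62x³ + 46x² + 87x + 13) ÷ lead(D) = −21x⁵ ÷ 3x² = −7x³. Subtract (−7x³)·D = −21x⁵ − 56x⁴ − 49x³. Remainder: −15x⁴ − 13x³ + 46x² + 87x + 13.
Step 4: lead(−15x⁴ − 13x³ + 46x² + 87x + 13) ÷ lead(D) = −15x⁴ ÷ 3x² = −5x². Subtract (−5x²)·D = −15x⁴ − 40x³ − 35x². Remainder: 27x³ + 81x² + 87x + 13.
Step 5: lead(27x³ + 81x² + 87x + 13) ÷ lead(D) = 27x³ ÷ 3x² = 9x. Subtract (9x)·D = 27x³ + 72x² + 63x. Remainder: 9x² + 24x + 13.
Step 6: lead(9x² + 24x + 13) ÷ lead(D) = 9x² ÷ 3x² = 3. Subtract (3)·D = 9x² + 24x + 21. Remainder: −8.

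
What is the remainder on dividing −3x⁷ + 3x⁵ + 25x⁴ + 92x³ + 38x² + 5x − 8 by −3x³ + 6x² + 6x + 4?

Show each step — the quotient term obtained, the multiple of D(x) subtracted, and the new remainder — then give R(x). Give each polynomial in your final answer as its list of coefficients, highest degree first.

Step 1: lead(−3x⁷ + 3x⁵ + 25x⁴ + 92x³ + 38x² + 5x − 8) ÷ lead(D) = −3x⁷ ÷ −3x³ = x⁴. Subtract (x⁴)·D = −3x⁷ + 6x⁶ + 6x⁵ + 4x⁴. Remainder: −6x⁶ − 3x⁵ + 21x⁴ + 92x³ + 38x² + 5x − 8.
Step 2: lead(−6x⁶ − 3x⁵ + 21x⁴ + 92x³ + 38x² + 5x − 8) ÷ lead(D) = −6x⁶ ÷ −3x³ = 2x³. Subtract (2x³)·D = −6x⁶ + 12x⁵ + 12x⁴ + 8x³. Remainder: −15x⁵ + 9x⁴ + 84x³ + 38x² + 5x − 8.
Step 3: lead(−15x⁵ + 9x⁴ + 84x³ + 38x² + 5x − 8) ÷ lead(D) = −15x⁵ ÷ −3x³ = 5x². Subtract (5x²)·D = −15x⁵ + 30x⁴ + 30x³ + 20x². Remainder: −21x⁴ + 54x³ + 18x² + 5x − 8.
Step 4: lead(−21x⁴ + 54x³ + 18x² + 5x − 8) ÷ lead(D) = −21x⁴ ÷ −3x³ = 7x. Subtract (7x)·D = −21x⁴ + 42x³ + 42x² + 28x. Remainder: 12x³ − 24x² − 23x − 8.
Step 5: lead(12x³ − 24x² − 23x − 8) ÷ lead(D) = 12x³ ÷ −3x³ = −4. Subtract (−4)·D = 12x³ − 24x² − 24x − 16. Remainder: x + 8.

R = [1, 8]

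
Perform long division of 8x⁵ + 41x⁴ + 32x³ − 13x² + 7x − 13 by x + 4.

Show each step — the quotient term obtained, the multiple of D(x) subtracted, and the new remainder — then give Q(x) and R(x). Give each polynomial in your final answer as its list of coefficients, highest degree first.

Step 1: lead(8x⁵ + 41x⁴ + 32x³ − 13x² + 7x − 13) ÷ lead(D) = 8x⁵ ÷ x = 8x⁴. Subtract (8x⁴)·D = 8x⁵ + 32x⁴. Remainder: 9x⁴ + 32x³ − 13x² + 7x − 13.
Step 2: lead(9x⁴ + 32x³ − 13x² + 7x − 13) ÷ lead(D) = 9x⁴ ÷ x = 9x³. Subtract (9x³)·D = 9x⁴ + 36x³. Remainder: −4x³ − 13x² + 7x − 13.
Step 3: lead(−4x³ − 13x² + 7x − 13) ÷ lead(D) = −4x³ ÷ x = −4x². Subtract (−4x²)·D = −4x³ − 16x². Remainder: 3x² + 7x − 13.
Step 4: lead(3x² + 7x − 13) ÷ lead(D) = 3x² ÷ x = 3x. Subtract (3x)·D = 3x² + 12x. Remainder: −5x − 13.
Step 5: lead(−5x − 13) ÷ lead(D) = −5x ÷ x = −5. Subtract (−5)·D = −5x − 20. Remainder: 7.

Q = [8, 9, -4, 3, -5]; R = [7]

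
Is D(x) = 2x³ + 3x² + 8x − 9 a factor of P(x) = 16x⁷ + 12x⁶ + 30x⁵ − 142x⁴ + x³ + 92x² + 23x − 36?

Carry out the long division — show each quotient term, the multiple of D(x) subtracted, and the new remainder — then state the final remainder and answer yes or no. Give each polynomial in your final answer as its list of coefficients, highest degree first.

R = [0], so D(x) is a factor of P(x). yes

Step 1: lead(16x⁷ + 12x⁶ + 30x⁵ − 142x⁴ + x³ + 92x² + 23x − 36) ÷ lead(D) = 16x⁷ ÷ 2x³ = 8x⁴. Subtract (8x⁴)·D = 16x⁷ + 24x⁶ + 64x⁵ − 72x⁴. Remainder: −12x⁶ − 34x⁵ − 70x⁴ + x³ + 92x² + 23x − 36.
Step 2: lead(−12x⁶ − 34x⁵ − 70x⁴ + x³ + 92x² + 23x − 36) ÷ lead(D) = −12x⁶ ÷ 2x³ = −6x³. Subtract (−6x³)·D = −12x⁶ − 18x⁵ − 48x⁴ + 54x³. Remainder: −16x⁵ − 22x⁴ − 53x³ + 92x² + 23x − 36.
Step 3: lead(−16x⁵ − 22x⁴ − 53x³ + 92x² + 23x − 36) ÷ lead(D) = −16x⁵ ÷ 2x³ = −8x². Subtract (−8x²)·D = −16x⁵ − 24x⁴ − 64x³ + 72x². Remainder: 2x⁴ + 11x³ + 20x² + 23x − 36.
Step 4: lead(2x⁴ + 11x³ + 20x² + 23x − 36) ÷ lead(D) = 2x⁴ ÷ 2x³ = x. Subtract (x)·D = 2x⁴ + 3x³ + 8x² − 9x. Remainder: 8x³ + 12x² + 32x − 36.
Step 5: lead(8x³ + 12x² + 32x − 36) ÷ lead(D) = 8x³ ÷ 2x³ = 4. Subtract (4)·D = 8x³ + 12x² + 32x − 36. Remainder: 0.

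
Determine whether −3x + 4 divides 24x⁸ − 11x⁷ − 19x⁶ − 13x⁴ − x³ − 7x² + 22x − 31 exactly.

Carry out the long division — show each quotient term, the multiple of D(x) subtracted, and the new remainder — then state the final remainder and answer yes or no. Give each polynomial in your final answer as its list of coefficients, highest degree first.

Step 1: lead(24x⁸ − 11x⁷ − 19x⁶ − 13x⁴ − x³ − 7x² + 22x − 31) ÷ lead(D) = 24x⁸ ÷ −3x = −8x⁷. Subtract (−8x⁷)·D = 24x⁸ − 32x⁷. Remainder: 21x⁷ − 19x⁶ − 13x⁴ − x³ − 7x² + 22x − 31.
Step 2: lead(21x⁷ − 19x⁶ − 13x⁴ − x³ − 7x² + 22x − 31) ÷ lead(D) = 21x⁷ ÷ −3x = −7x⁶. Subtract (−7x⁶)·D = 21x⁷ − 28x⁶. Remainder: 9x⁶ − 13x⁴ − x³ − 7x² + 22x − 31.
Step 3: lead(9x⁶ − 13x⁴ − x³ − 7x² + 22x − 31) ÷ lead(D) = 9x⁶ ÷ −3x = −3x⁵. Subtract (−3x⁵)·D = 9x⁶ − 12x⁵. Remainder: 12x⁵ − 13x⁴ − x³ − 7x² + 22x − 31.
Step 4: lead(12x⁵ − 13x⁴ − x³ − 7x² + 22x − 31) ÷ lead(D) = 12x⁵ ÷ −3x = −4x⁴. Subtract (−4x⁴)·D = 12x⁵ − 16x⁴. Remainder: 3x⁴ − x³ − 7x² + 22x − 31.
Step 5: lead(3x⁴ − x³ − 7x² + 22x − 31) ÷ lead(D) = 3x⁴ ÷ −3x = −x³. Subtract (−x³)·D = 3x⁴ − 4x³. Remainder: 3x³ − 7x² + 22x − 31.
Step 6: lead(3x³ − 7x² + 22x − 31) ÷ lead(D) = 3x³ ÷ −3x = −x². Subtract (−x²)·D = 3x³ − 4x². Remainder: −3x² + 22x − 31.
Step 7: lead(−3x² + 22x − 31) ÷ lead(D) = −3x² ÷ −3x = x. Subtract (x)·D = −3x² + 4x. Remainder: 18x − 31.
Step 8: lead(18x − 31) ÷ lead(D) = 18x ÷ −3x = −6. Subtract (−6)·D = 18x − 24. Remainder: −7.

R = [-7], so D(x) is not a factor of P(x). no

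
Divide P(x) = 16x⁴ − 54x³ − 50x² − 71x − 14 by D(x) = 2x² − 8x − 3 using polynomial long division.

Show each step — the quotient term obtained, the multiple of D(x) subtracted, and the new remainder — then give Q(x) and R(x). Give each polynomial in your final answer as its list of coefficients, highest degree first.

Q = [8, 5, 7]; R = [7]

Step 1: lead(16x⁴ − 54x³ − 50x² − 71x − 14) ÷ lead(D) = 16x⁴ ÷ 2x² = 8x². Subtract (8x²)·D = 16x⁴ − 64x³ − 24x². Remainder: 10x³ − 26x² − 71x − 14.
Step 2: lead(10x³ − 26x² − 71x − 14) ÷ lead(D) = 10x³ ÷ 2x² = 5x. Subtract (5x)·D = 10x³ − 40x² − 15x. Remainder: 14x² − 56x − 14.
Step 3: lead(14x² − 56x − 14) ÷ lead(D) = 14x² ÷ 2x² = 7. Subtract (7)·D = 14x² − 56x − 21. Remainder: 7.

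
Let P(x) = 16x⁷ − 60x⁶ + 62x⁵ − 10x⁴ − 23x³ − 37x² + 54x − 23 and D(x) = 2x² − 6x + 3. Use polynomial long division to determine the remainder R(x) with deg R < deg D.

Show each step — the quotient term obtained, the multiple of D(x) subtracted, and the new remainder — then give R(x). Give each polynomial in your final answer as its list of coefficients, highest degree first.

Step 1: lead(16x⁷ − 60x⁶ + 62x⁵ − 10x⁴ − 23x³ − 37x² + 54x − 23) ÷ lead(D) = 16x⁷ ÷ 2x² = 8x⁵. Subtract (8x⁵)·D = 16x⁷ − 48x⁶ + 24x⁵. Remainder: −12x⁶ + 38x⁵ − 10x⁴ − 23x³ − 37x² + 54x − 23.
Step 2: lead(−12x⁶ + 38x⁵ − 10x⁴ − 23x³ − 37x² + 54x − 23) ÷ lead(D) = −12x⁶ ÷ 2x² = −6x⁴. Subtract (−6x⁴)·D = −12x⁶ + 36x⁵ − 18x⁴. Remainder: 2x⁵ + 8x⁴ − 23x³ − 37x² + 54x − 23.
Step 3: lead(2x⁵ + 8x⁴ − 23x³ − 37x² + 54x − 23) ÷ lead(D) = 2x⁵ ÷ 2x² = x³. Subtract (x³)·D = 2x⁵ − 6x⁴ + 3x³. Remainder: 14x⁴ − 26x³ − 37x² + 54x − 23.
Step 4: lead(14x⁴ − 26x³ − 37x² + 54x − 23) ÷ lead(D) = 14x⁴ ÷ 2x² = 7x². Subtract (7x²)·D = 14x⁴ − 42x³ + 21x². Remainder: 16x³ − 58x² + 54x − 23.
Step 5: lead(16x³ − 58x² + 54x − 23) ÷ lead(D) = 16x³ ÷ 2x² = 8x. Subtract (8x)·D = 16x³ − 48x² + 24x. Remainder: −10x² + 30x − 23.
Step 6: lead(−10x² + 30x − 23) ÷ lead(D) = −10x² ÷ 2x² = −5. Subtract (−5)·D = −10x² + 30x − 15. Remainder: −8.

R = [-8]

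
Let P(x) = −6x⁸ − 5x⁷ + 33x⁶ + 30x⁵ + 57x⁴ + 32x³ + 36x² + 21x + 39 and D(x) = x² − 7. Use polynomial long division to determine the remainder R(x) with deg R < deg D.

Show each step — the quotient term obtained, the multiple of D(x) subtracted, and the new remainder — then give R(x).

R(x) = −3

Step 1: lead(−6x⁸ − 5x⁷ + 33x⁶ + 30x⁵ + 57x⁴ + 32x³ + 36x² + 21x + 39) ÷ lead(D) = −6x⁸ ÷ x² = −6x⁶. Subtract (−6x⁶)·D = −6x⁸ + 42x⁶. Remainder: −5x⁷ − 9x⁶ + 30x⁵ + 57x⁴ + 32x³ + 36x² + 21x + 39.
Step 2: lead(−5x⁷ − 9x⁶ + 30x⁵ + 57x⁴ + 32x³ + 36x² + 21x + 39) ÷ lead(D) = −5x⁷ ÷ x² = −5x⁵. Subtract (−5x⁵)·D = −5x⁷ + 35x⁵. Remainder: −9x⁶ − 5x⁵ + 57x⁴ + 32x³ + 36x² + 21x + 39.
Step 3: lead(−9x⁶ − 5x⁵ + 57x⁴ + 32x³ + 36x² + 21x + 39) ÷ lead(D) = −9x⁶ ÷ x² = −9x⁴. Subtract (−9x⁴)·D = −9x⁶ + 63x⁴. Remainder: −5x⁵ − 6x⁴ + 32x³ + 36x² + 21x + 39.
Step 4: lead(−5x⁵ − 6x⁴ + 32x³ + 36x² + 21x + 39) ÷ lead(D) = −5x⁵ ÷ x² = −5x³. Subtract (−5x³)·D = −5x⁵ + 35x³. Remainder: −6x⁴ − 3x³ + 36x² + 21x + 39.
Step 5: lead(−6x⁴ − 3x³ + 36x² + 21x + 39) ÷ lead(D) = −6x⁴ ÷ x² = −6x². Subtract (−6x²)·D = −6x⁴ + 42x². Remainder: −3x³ − 6x² + 21x + 39.
Step 6: lead(−3x³ − 6x² + 21x + 39) ÷ lead(D) = −3x³ ÷ x² = −3x. Subtract (−3x)·D = −3x³ + 21x. Remainder: −6x² + 39.
Step 7: lead(−6x² + 39) ÷ lead(D) = −6x² ÷ x² = −6. Subtract (−6)·D = −6x² + 42. Remainder: −3.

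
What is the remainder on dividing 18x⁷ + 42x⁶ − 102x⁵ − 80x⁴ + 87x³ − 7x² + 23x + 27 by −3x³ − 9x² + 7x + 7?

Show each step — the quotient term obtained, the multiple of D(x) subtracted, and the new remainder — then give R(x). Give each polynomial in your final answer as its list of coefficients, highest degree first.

Step 1: lead(18x⁷ + 42x⁶ − 102x⁵ − 80x⁴ + 87x³ − 7x² + 23x + 27) ÷ lead(D) = 18x⁷ ÷ −3x³ = −6x⁴. Subtract (−6x⁴)·D = 18x⁷ + 54x⁶ − 42x⁵ − 42x⁴. Remainder: −12x⁶ − 60x⁵ − 38x⁴ + 87x³ − 7x² + 23x + 27.
Step 2: lead(−12x⁶ − 60x⁵ − 38x⁴ + 87x³ − 7x² + 23x + 27) ÷ lead(D) = −12x⁶ ÷ −3x³ = 4x³. Subtract (4x³)·D = −12x⁶ − 36x⁵ + 28x⁴ + 28x³. Remainder: −24x⁵ − 66x⁴ + 59x³ − 7x² + 23x + 27.
Step 3: lead(−24x⁵ − 66x⁴ + 59x³ − 7x² + 23x + 27) ÷ lead(D) = −24x⁵ ÷ −3x³ = 8x². Subtract (8x²)·D = −24x⁵ − 72x⁴ + 56x³ + 56x². Remainder: 6x⁴ + 3x³ − 63x² + 23x + 27.
Step 4: lead(6x⁴ + 3x³ − 63x² + 23x + 27) ÷ lead(D) = 6x⁴ ÷ −3x³ = −2x. Subtract (−2x)·D = 6x⁴ + 18x³ − 14x² − 14x. Remainder: −15x³ − 49x² + 37x + 27.
Step 5: lead(−15x³ − 49x² + 37x + 27) ÷ lead(D) = −15x³ ÷ −3x³ = 5. Subtract (5)·D = −15x³ − 45x² + 35x + 35. Remainder: −4x² + 2x − 8.

R = [-4, 2, -8]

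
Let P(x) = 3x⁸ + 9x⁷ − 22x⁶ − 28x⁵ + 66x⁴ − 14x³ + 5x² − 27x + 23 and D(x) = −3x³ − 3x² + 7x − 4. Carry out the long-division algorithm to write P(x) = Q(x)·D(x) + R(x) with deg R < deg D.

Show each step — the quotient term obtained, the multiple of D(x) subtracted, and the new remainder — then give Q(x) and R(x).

Step 1: lead(3x⁸ + 9x⁷ − 22x⁶ − 28x⁵ + 66x⁴ − 14x³ + 5x² − 27x + 23) ÷ lead(D) = 3x⁸ ÷ −3x³ = −x⁵. Subtract (−x⁵)·D = 3x⁸ + 3x⁷ − 7x⁶ + 4x⁵. Remainder: 6x⁷ − 15x⁶ − 32x⁵ + 66x⁴ − 14x³ + 5x² − 27x + 23.
Step 2: lead(6x⁷ − 15x⁶ − 32x⁵ + 66x⁴ − 14x³ + 5x² − 27x + 23) ÷ lead(D) = 6x⁷ ÷ −3x³ = −2x⁴. Subtract (−2x⁴)·D = 6x⁷ + 6x⁶ − 14x⁵ + 8x⁴. Remainder: −21x⁶ − 18x⁵ + 58x⁴ − 14x³ + 5x² − 27x + 23.
Step 3: lead(−21x⁶ − 18x⁵ + 58x⁴ − 14x³ + 5x² − 27x + 23) ÷ lead(D) = −21x⁶ ÷ −3x³ = 7x³. Subtract (7x³)·D = −21x⁶ − 21x⁵ + 49x⁴ − 28x³. Remainder: 3x⁵ + 9x⁴ + 14x³ + 5x² − 27x + 23.
Step 4: lead(3x⁵ + 9x⁴ + 14x³ + 5x² − 27x + 23) ÷ lead(D) = 3x⁵ ÷ −3x³ = −x². Subtract (−x²)·D = 3x⁵ + 3x⁴ − 7x³ + 4x². Remainder: 6x⁴ + 21x³ + x² − 27x + 23.
Step 5: lead(6x⁴ + 21x³ + x² − 27x + 23) ÷ lead(D) = 6x⁴ ÷ −3x³ = −2x. Subtract (−2x)·D = 6x⁴ + 6x³ − 14x² + 8x. Remainder: 15x³ + 15x² − 35x + 23.
Step 6: lead(15x³ + 15x² − 35x + 23) ÷ lead(D) = 15x³ ÷ −3x³ = −5. Subtract (−5)·D = 15x³ + 15x² − 35x + 20. Remainder: 3.

Q(x) = −x⁵ − 2x⁴ + 7x³ − x² − 2x − 5; R(x) = 3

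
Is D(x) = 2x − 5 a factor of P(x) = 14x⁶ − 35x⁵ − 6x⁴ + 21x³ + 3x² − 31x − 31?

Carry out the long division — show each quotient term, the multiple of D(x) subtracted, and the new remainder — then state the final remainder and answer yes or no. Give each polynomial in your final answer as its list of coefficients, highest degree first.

Step 1: lead(14x⁶ − 35x⁵ − 6x⁴ + 21x³ + 3x² − 31x − 31) ÷ lead(D) = 14x⁶ ÷ 2x = 7x⁵. Subtract (7x⁵)·D = 14x⁶ − 35x⁵. Remainder: −6x⁴ + 21x³ + 3x² − 31x − 31.
Step 2: lead(−6x⁴ + 21x³ + 3x² − 31x − 31) ÷ lead(D) = −6x⁴ ÷ 2x = −3x³. Subtract (−3x³)·D = −6x⁴ + 15x³. Remainder: 6x³ + 3x² − 31x − 31.
Step 3: lead(6x³ + 3x² − 31x − 31) ÷ lead(D) = 6x³ ÷ 2x = 3x². Subtract (3x²)·D = 6x³ − 15x². Remainder: 18x² − 31x − 31.
Step 4: lead(18x² − 31x − 31) ÷ lead(D) = 18x² ÷ 2x = 9x. Subtract (9x)·D = 18x² − 45x. Remainder: 14x − 31.
Step 5: lead(14x − 31) ÷ lead(D) = 14x ÷ 2x = 7. Subtract (7)·D = 14x − 35. Remainder: 4.

R = [4], so D(x) is not a factor of P(x). no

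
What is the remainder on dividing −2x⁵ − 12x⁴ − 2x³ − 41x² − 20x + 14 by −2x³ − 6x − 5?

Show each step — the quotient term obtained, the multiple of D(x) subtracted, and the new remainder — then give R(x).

R(x) = −2x + 4

Step 1: lead(−2x⁵ − 12x⁴ − 2x³ − 41x² − 20x + 14) ÷ lead(D) = −2x⁵ ÷ −2x³ = x². Subtract (x²)·D = −2x⁵ − 6x³ − 5x². Remainder: −12x⁴ + 4x³ − 36x² − 20x + 14.
Step 2: lead(−12x⁴ + 4x³ − 36x² − 20x + 14) ÷ lead(D) = −12x⁴ ÷ −2x³ = 6x. Subtract (6x)·D = −12x⁴ − 36x² − 30x. Remainder: 4x³ + 10x + 14.
Step 3: lead(4x³ + 10x + 14) ÷ lead(D) = 4x³ ÷ −2x³ = −2. Subtract (−2)·D = 4x³ + 12x + 10. Remainder: −2x + 4.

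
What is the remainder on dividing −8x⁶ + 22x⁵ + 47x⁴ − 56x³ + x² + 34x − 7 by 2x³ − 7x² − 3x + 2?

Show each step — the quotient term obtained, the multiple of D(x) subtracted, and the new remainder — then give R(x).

Step 1: lead(−8x⁶ + 22x⁵ + 47x⁴ − 56x³ + x² + 34x − 7) ÷ lead(D) = −8x⁶ ÷ 2x³ = −4x³. Subtract (−4x³)·D = −8x⁶ + 28x⁵ + 12x⁴ − 8x³. Remainder: −6x⁵ + 35x⁴ − 48x³ + x² + 34x − 7.
Step 2: lead(−6x⁵ + 35x⁴ − 48x³ + x² + 34x − 7) ÷ lead(D) = −6x⁵ ÷ 2x³ = −3x². Subtract (−3x²)·D = −6x⁵ + 21x⁴ + 9x³ − 6x². Remainder: 14x⁴ − 57x³ + 7x² + 34x − 7.
Step 3: lead(14x⁴ − 57x³ + 7x² + 34x − 7) ÷ lead(D) = 14x⁴ ÷ 2x³ = 7x. Subtract (7x)·D = 14x⁴ − 49x³ − 21x² + 14x. Remainder: −8x³ + 28x² + 20x − 7.
Step 4: lead(−8x³ + 28x² + 20x − 7) ÷ lead(D) = −8x³ ÷ 2x³ = −4. Subtract (−4)·D = −8x³ + 28x² + 12x − 8. Remainder: 8x + 1.

R(x) = 8x + 1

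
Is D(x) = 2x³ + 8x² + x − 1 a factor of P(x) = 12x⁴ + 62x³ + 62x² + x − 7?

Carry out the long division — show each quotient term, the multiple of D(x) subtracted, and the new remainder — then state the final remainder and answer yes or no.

R(x) = 0, so D(x) is a factor of P(x). yes

Step 1: lead(12x⁴ + 62x³ + 62x² + x − 7) ÷ lead(D) = 12x⁴ ÷ 2x³ = 6x. Subtract (6x)·D = 12x⁴ + 48x³ + 6x² − 6x. Remainder: 14x³ + 56x² + 7x − 7.
Step 2: lead(14x³ + 56x² + 7x − 7) ÷ lead(D) = 14x³ ÷ 2x³ = 7. Subtract (7)·D = 14x³ + 56x² + 7x − 7. Remainder: 0.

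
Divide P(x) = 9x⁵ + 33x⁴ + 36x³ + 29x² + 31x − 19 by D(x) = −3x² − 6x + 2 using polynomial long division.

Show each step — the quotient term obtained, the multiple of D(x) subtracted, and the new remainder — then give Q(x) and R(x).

Q(x) = −3x³ − 5x² − 4x − 5; R(x) = 9x − 9

Step 1: lead(9x⁵ + 33x⁴ + 36x³ + 29x² + 31x − 19) ÷ lead(D) = 9x⁵ ÷ −3x² = −3x³. Subtract (−3x³)·D = 9x⁵ + 18x⁴ − 6x³. Remainder: 15x⁴ + 42x³ + 29x² + 31x − 19.
Step 2: lead(15x⁴ + 42x³ + 29x² + 31x − 19) ÷ lead(D) = 15x⁴ ÷ −3x² = −5x². Subtract (−5x²)·D = 15x⁴ + 30x³ − 10x². Remainder: 12x³ + 39x² + 31x − 19.
Step 3: lead(12x³ + 39x² + 31x − 19) ÷ lead(D) = 12x³ ÷ −3x² = −4x. Subtract (−4x)·D = 12x³ + 24x² − 8x. Remainder: 15x² + 39x − 19.
Step 4: lead(15x² + 39x − 19) ÷ lead(D) = 15x² ÷ −3x² = −5. Subtract (−5)·D = 15x² + 30x − 10. Remainder: 9x − 9.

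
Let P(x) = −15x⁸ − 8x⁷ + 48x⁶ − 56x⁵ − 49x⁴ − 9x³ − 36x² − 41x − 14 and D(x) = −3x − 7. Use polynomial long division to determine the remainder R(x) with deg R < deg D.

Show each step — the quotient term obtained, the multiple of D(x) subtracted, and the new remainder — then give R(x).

Step 1: lead(−15x⁸ − 8x⁷ + 48x⁶ − 56x⁵ − 49x⁴ − 9x³ − 36x² − 41x − 14) ÷ lead(D) = −15x⁸ ÷ −3x = 5x⁷. Subtract (5x⁷)·D = −15x⁸ − 35x⁷. Remainder: 27x⁷ + 48x⁶ − 56x⁵ − 49x⁴ − 9x³ − 36x² − 41x − 14.
Step 2: lead(27x⁷ + 48x⁶ − 56x⁵ − 49x⁴ − 9x³ − 36x² − 41x − 14) ÷ lead(D) = 27x⁷ ÷ −3x = −9x⁶. Subtract (−9x⁶)·D = 27x⁷ + 63x⁶. Remainder: −15x⁶ − 56x⁵ − 49x⁴ − 9x³ − 36x² − 41x − 14.
Step 3: lead(−15x⁶ − 56x⁵ − 49x⁴ − 9x³ − 36x² − 41x − 14) ÷ lead(D) = −15x⁶ ÷ −3x = 5x⁵. Subtract (5x⁵)·D = −15x⁶ − 35x⁵. Remainder: −21x⁵ − 49x⁴ − 9x³ − 36x² − 41x − 14.
Step 4: lead(−21x⁵ − 49x⁴ − 9x³ − 36x² − 41x − 14) ÷ lead(D) = −21x⁵ ÷ −3x = 7x⁴. Subtract (7x⁴)·D = −21x⁵ − 49x⁴. Remainder: −9x³ − 36x² − 41x − 14.
Step 5: lead(−9x³ − 36x² − 41x − 14) ÷ lead(D) = −9x³ ÷ −3x = 3x². Subtract (3x²)·D = −9x³ − 21x². Remainder: −15x² − 41x − 14.
Step 6: lead(−15x² − 41x − 14) ÷ lead(D) = −15x² ÷ −3x = 5x. Subtract (5x)·D = −15x² − 35x. Remainder: −6x − 14.
Step 7: lead(−6x − 14) ÷ lead(D) = −6x ÷ −3x = 2. Subtract (2)·D = −6x − 14. Remainder: 0.

R(x) = 0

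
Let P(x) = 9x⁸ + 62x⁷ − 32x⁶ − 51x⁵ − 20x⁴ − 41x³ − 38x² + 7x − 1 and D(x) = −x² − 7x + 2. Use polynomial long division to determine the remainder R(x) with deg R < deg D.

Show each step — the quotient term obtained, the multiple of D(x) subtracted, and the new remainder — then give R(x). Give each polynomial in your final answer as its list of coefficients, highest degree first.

Step 1: lead(9x⁸ + 62x⁷ − 32x⁶ − 51x⁵ − 20x⁴ − 41x³ − 38x² + 7x − 1) ÷ lead(D) = 9x⁸ ÷ −x² = −9x⁶. Subtract (−9x⁶)·D = 9x⁸ + 63x⁷ − 18x⁶. Remainder: −x⁷ − 14x⁶ − 51x⁵ − 20x⁴ − 41x³ − 38x² + 7x − 1.
Step 2: lead(−x⁷ − 14x⁶ − 51x⁵ − 20x⁴ − 41x³ − 38x² + 7x − 1) ÷ lead(D) = −x⁷ ÷ −x² = x⁵. Subtract (x⁵)·D = −x⁷ − 7x⁶ + 2x⁵. Remainder: −7x⁶ − 53x⁵ − 20x⁴ − 41x³ − 38x² + 7x − 1.
Step 3: lead(−7x⁶ − 53x⁵ − 20x⁴ − 41x³ − 38x² + 7x − 1) ÷ lead(D) = −7x⁶ ÷ −x² = 7x⁴. Subtract (7x⁴)·D = −7x⁶ − 49x⁵ + 14x⁴. Remainder: −4x⁵ − 34x⁴ − 41x³ − 38x² + 7x − 1.
Step 4: lead(−4x⁵ − 34x⁴ − 41x³ − 38x² + 7x − 1) ÷ lead(D) = −4x⁵ ÷ −x² = 4x³. Subtract (4x³)·D = −4x⁵ − 28x⁴ + 8x³. Remainder: −6x⁴ − 49x³ − 38x² + 7x − 1.
Step 5: lead(−6x⁴ − 49x³ − 38x² + 7x − 1) ÷ lead(D) = −6x⁴ ÷ −x² = 6x². Subtract (6x²)·D = −6x⁴ − 42x³ + 12x². Remainder: −7x³ − 50x² + 7x − 1.
Step 6: lead(−7x³ − 50x² + 7x − 1) ÷ lead(D) = −7x³ ÷ −x² = 7x. Subtract (7x)·D = −7x³ − 49x² + 14x. Remainder: −x² − 7x − 1.
Step 7: lead(−x² − 7x − 1) ÷ lead(D) = −x² ÷ −x² = 1. Subtract (1)·D = −x² − 7x + 2. Remainder: −3.

R = [-3]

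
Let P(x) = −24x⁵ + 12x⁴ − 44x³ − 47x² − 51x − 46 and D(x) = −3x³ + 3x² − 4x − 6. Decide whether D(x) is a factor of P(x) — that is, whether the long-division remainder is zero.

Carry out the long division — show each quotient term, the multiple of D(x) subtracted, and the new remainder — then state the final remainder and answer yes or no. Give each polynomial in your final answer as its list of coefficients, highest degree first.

Step 1: lead(−24x⁵ + 12x⁴ − 44x³ − 47x² − 51x − 46) ÷ lead(D) = −24x⁵ ÷ −3x³ = 8x². Subtract (8x²)·D = −24x⁵ + 24x⁴ − 32x³ − 48x². Remainder: −12x⁴ − 12x³ + x² − 51x − 46.
Step 2: lead(−12x⁴ − 12x³ + x² − 51x − 46) ÷ lead(D) = −12x⁴ ÷ −3x³ = 4x. Subtract (4x)·D = −12x⁴ + 12x³ − 16x² − 24x. Remainder: −24x³ + 17x² − 27x − 46.
Step 3: lead(−24x³ + 17x² − 27x − 46) ÷ lead(D) = −24x³ ÷ −3x³ = 8. Subtract (8)·D = −24x³ + 24x² − 32x − 48. Remainder: −7x² + 5x + 2.

R = [-7, 5, 2], so D(x) is not a factor of P(x). no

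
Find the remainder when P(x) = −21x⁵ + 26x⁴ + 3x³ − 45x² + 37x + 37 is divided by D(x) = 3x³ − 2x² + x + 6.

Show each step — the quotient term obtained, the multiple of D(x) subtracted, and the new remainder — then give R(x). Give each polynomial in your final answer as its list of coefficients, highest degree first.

R = [5, 7, 1]

Step 1: lead(−21x⁵ + 26x⁴ + 3x³ − 45x² + 37x + 37) ÷ lead(D) = −21x⁵ ÷ 3x³ = −7x². Subtract (−7x²)·D = −21x⁵ + 14x⁴ − 7x³ − 42x². Remainder: 12x⁴ + 10x³ − 3x² + 37x + 37.
Step 2: lead(12x⁴ + 10x³ − 3x² + 37x + 37) ÷ lead(D) = 12x⁴ ÷ 3x³ = 4x. Subtract (4x)·D = 12x⁴ − 8x³ + 4x² + 24x. Remainder: 18x³ − 7x² + 13x + 37.
Step 3: lead(18x³ − 7x² + 13x + 37) ÷ lead(D) = 18x³ ÷ 3x³ = 6. Subtract (6)·D = 18x³ − 12x² + 6x + 36. Remainder: 5x² + 7x + 1.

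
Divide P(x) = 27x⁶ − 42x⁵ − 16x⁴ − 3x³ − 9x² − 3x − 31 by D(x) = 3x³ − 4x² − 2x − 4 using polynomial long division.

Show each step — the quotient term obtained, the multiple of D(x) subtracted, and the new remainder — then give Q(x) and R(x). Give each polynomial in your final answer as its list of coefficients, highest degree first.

Q = [9, -2, -2, 7]; R = [7, 3, -3]

Step 1: lead(27x⁶ − 42x⁵ − 16x⁴ − 3x³ − 9x² − 3x − 31) ÷ lead(D) = 27x⁶ ÷ 3x³ = 9x³. Subtract (9x³)·D = 27x⁶ − 36x⁵ − 18x⁴ − 36x³. Remainder: −6x⁵ + 2x⁴ + 33x³ − 9x² − 3x − 31.
Step 2: lead(−6x⁵ + 2x⁴ + 33x³ − 9x² − 3x − 31) ÷ lead(D) = −6x⁵ ÷ 3x³ = −2x². Subtract (−2x²)·D = −6x⁵ + 8x⁴ + 4x³ + 8x². Remainder: −6x⁴ + 29x³ − 17x² − 3x − 31.
Step 3: lead(−6x⁴ + 29x³ − 17x² − 3x − 31) ÷ lead(D) = −6x⁴ ÷ 3x³ = −2x. Subtract (−2x)·D = −6x⁴ + 8x³ + 4x² + 8x. Remainder: 21x³ − 21x² − 11x − 31.
Step 4: lead(21x³ − 21x² − 11x − 31) ÷ lead(D) = 21x³ ÷ 3x³ = 7. Subtract (7)·D = 21x³ − 28x² − 14x − 28. Remainder: 7x² + 3x − 3.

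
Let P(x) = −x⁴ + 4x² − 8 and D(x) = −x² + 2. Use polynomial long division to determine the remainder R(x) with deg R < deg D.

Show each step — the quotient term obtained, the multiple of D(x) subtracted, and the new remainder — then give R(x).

Step 1: lead(−x⁴ + 4x² − 8) ÷ lead(D) = −x⁴ ÷ −x² = x². Subtract (x²)·D = −x⁴ + 2x². Remainder: 2x² − 8.
Step 2: lead(2x² − 8) ÷ lead(D) = 2x² ÷ −x² = −2. Subtract (−2)·D = 2x² − 4. Remainder: −4.

R(x) = −4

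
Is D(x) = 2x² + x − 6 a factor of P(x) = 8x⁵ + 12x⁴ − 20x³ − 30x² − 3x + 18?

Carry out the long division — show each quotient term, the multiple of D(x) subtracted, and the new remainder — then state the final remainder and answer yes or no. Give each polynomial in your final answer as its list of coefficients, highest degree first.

Step 1: lead(8x⁵ + 12x⁴ − 20x³ − 30x² − 3x + 18) ÷ lead(D) = 8x⁵ ÷ 2x² = 4x³. Subtract (4x³)·D = 8x⁵ + 4x⁴ − 24x³. Remainder: 8x⁴ + 4x³ − 30x² − 3x + 18.
Step 2: lead(8x⁴ + 4x³ − 30x² − 3x + 18) ÷ lead(D) = 8x⁴ ÷ 2x² = 4x². Subtract (4x²)·D = 8x⁴ + 4x³ − 24x². Remainder: −6x² − 3x + 18.
Step 3: lead(−6x² − 3x + 18) ÷ lead(D) = −6x² ÷ 2x² = −3. Subtract (−3)·D = −6x² − 3x + 18. Remainder: 0.

R = [0], so D(x) is a factor of P(x). yes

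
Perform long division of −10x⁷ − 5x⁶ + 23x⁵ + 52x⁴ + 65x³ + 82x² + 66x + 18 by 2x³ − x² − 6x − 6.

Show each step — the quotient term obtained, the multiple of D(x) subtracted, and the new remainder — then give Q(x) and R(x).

Q(x) = −5x⁴ − 5x³ − 6x² − 7x − 4; R(x) = −6

Step 1: lead(−10x⁷ − 5x⁶ + 23x⁵ + 52x⁴ + 65x³ + 82x² + 66x + 18) ÷ lead(D) = −10x⁷ ÷ 2x³ = −5x⁴. Subtract (−5x⁴)·D = −10x⁷ + 5x⁶ + 30x⁵ + 30x⁴. Remainder: −10x⁶ − 7x⁵ + 22x⁴ + 65x³ + 82x² + 66x + 18.
Step 2: lead(−10x⁶ − 7x⁵ + 22x⁴ + 65x³ + 82x² + 66x + 18) ÷ lead(D) = −10x⁶ ÷ 2x³ = −5x³. Subtract (−5x³)·D = −10x⁶ + 5x⁵ + 30x⁴ + 30x³. Remainder: −12x⁵ − 8x⁴ + 35x³ + 82x² + 66x + 18.
Step 3: lead(−12x⁵ − 8x⁴ + 35x³ + 82x² + 66x + 18) ÷ lead(D) = −12x⁵ ÷ 2x³ = −6x². Subtract (−6x²)·D = −12x⁵ + 6x⁴ + 36x³ + 36x². Remainder: −14x⁴ − x³ + 46x² + 66x + 18.
Step 4: lead(−14x⁴ − x³ + 46x² + 66x + 18) ÷ lead(D) = −14x⁴ ÷ 2x³ = −7x. Subtract (−7x)·D = −14x⁴ + 7x³ + 42x² + 42x. Remainder: −8x³ + 4x² + 24x + 18.
Step 5: lead(−8x³ + 4x² + 24x + 18) ÷ lead(D) = −8x³ ÷ 2x³ = −4. Subtract (−4)·D = −8x³ + 4x² + 24x + 24. Remainder: −6.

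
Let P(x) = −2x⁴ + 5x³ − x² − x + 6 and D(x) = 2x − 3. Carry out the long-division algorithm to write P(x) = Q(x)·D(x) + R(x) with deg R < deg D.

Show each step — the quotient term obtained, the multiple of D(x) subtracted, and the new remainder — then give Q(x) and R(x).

Q(x) = −x³ + x² + x + 1; R(x) = 9

Step 1: lead(−2x⁴ + 5x³ − x² − x + 6) ÷ lead(D) = −2x⁴ ÷ 2x = −x³. Subtract (−x³)·D = −2x⁴ + 3x³. Remainder: 2x³ − x² − x + 6.
Step 2: lead(2x³ − x² − x + 6) ÷ lead(D) = 2x³ ÷ 2x = x². Subtract (x²)·D = 2x³ − 3x². Remainder: 2x² − x + 6.
Step 3: lead(2x² − x + 6) ÷ lead(D) = 2x² ÷ 2x = x. Subtract (x)·D = 2x² − 3x. Remainder: 2x + 6.
Step 4: lead(2x + 6) ÷ lead(D) = 2x ÷ 2x = 1. Subtract (1)·D = 2x − 3. Remainder: 9.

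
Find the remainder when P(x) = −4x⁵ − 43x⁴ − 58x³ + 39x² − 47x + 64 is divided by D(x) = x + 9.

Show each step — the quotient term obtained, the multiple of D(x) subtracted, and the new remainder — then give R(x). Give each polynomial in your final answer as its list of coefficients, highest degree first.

Step 1: lead(−4x⁵ − 43x⁴ − 58x³ + 39x² − 47x + 64) ÷ lead(D) = −4x⁵ ÷ x = −4x⁴. Subtract (−4x⁴)·D = −4x⁵ − 36x⁴. Remainder: −7x⁴ − 58x³ + 39x² − 47x + 64.
Step 2: lead(−7x⁴ − 58x³ + 39x² − 47x + 64) ÷ lead(D) = −7x⁴ ÷ x = −7x³. Subtract (−7x³)·D = −7x⁴ − 63x³. Remainder: 5x³ + 39x² − 47x + 64.
Step 3: lead(5x³ + 39x² − 47x + 64) ÷ lead(D) = 5x³ ÷ x = 5x². Subtract (5x²)·D = 5x³ + 45x². Remainder: −6x² − 47x + 64.
Step 4: lead(−6x² − 47x + 64) ÷ lead(D) = −6x² ÷ x = −6x. Subtract (−6x)·D = −6x² − 54x. Remainder: 7x + 64.
Step 5: lead(7x + 64) ÷ lead(D) = 7x ÷ x = 7. Subtract (7)·D = 7x + 63. Remainder: 1.

R = [1]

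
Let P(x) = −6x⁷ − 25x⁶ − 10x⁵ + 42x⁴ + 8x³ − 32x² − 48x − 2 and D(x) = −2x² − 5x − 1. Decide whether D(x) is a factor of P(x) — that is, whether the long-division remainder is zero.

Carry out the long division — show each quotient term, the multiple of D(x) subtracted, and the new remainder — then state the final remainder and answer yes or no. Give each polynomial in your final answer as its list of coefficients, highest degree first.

Step 1: lead(−6x⁷ − 25x⁶ − 10x⁵ + 42x⁴ + 8x³ − 32x² − 48x − 2) ÷ lead(D) = −6x⁷ ÷ −2x² = 3x⁵. Subtract (3x⁵)·D = −6x⁷ − 15x⁶ − 3x⁵. Remainder: −10x⁶ − 7x⁵ + 42x⁴ + 8x³ − 32x² − 48x − 2.
Step 2: lead(−10x⁶ − 7x⁵ + 42x⁴ + 8x³ − 32x² − 48x − 2) ÷ lead(D) = −10x⁶ ÷ −2x² = 5x⁴. Subtract (5x⁴)·D = −10x⁶ − 25x⁵ − 5x⁴. Remainder: 18x⁵ + 47x⁴ + 8x³ − 32x² − 48x − 2.
Step 3: lead(18x⁵ + 47x⁴ + 8x³ − 32x² − 48x − 2) ÷ lead(D) = 18x⁵ ÷ −2x² = −9x³. Subtract (−9x³)·D = 18x⁵ + 45x⁴ + 9x³. Remainder: 2x⁴ − x³ − 32x² − 48x − 2.
Step 4: lead(2x⁴ − x³ − 32x² − 48x − 2) ÷ lead(D) = 2x⁴ ÷ −2x² = −x². Subtract (−x²)·D = 2x⁴ + 5x³ + x². Remainder: −6x³ − 33x² − 48x − 2.
Step 5: lead(−6x³ − 33x² − 48x − 2) ÷ lead(D) = −6x³ ÷ −2x² = 3x. Subtract (3x)·D = −6x³ − 15x² − 3x. Remainder: −18x² − 45x − 2.
Step 6: lead(−18x² − 45x − 2) ÷ lead(D) = −18x² ÷ −2x² = 9. Subtract (9)·D = −18x² − 45x − 9. Remainder: 7.

R = [7], so D(x) is not a factor of P(x). no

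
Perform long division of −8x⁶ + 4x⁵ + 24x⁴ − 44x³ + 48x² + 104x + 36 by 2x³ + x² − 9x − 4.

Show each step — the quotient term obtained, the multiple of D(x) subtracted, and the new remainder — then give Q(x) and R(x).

Q(x) = −4x³ + 4x² − 8x − 8; R(x) = 4

Step 1: lead(−8x⁶ + 4x⁵ + 24x⁴ − 44x³ + 48x² + 104x + 36) ÷ lead(D) = −8x⁶ ÷ 2x³ = −4x³. Subtract (−4x³)·D = −8x⁶ − 4x⁵ + 36x⁴ + 16x³. Remainder: 8x⁵ − 12x⁴ − 60x³ + 48x² + 104x + 36.
Step 2: lead(8x⁵ − 12x⁴ − 60x³ + 48x² + 104x + 36) ÷ lead(D) = 8x⁵ ÷ 2x³ = 4x². Subtract (4x²)·D = 8x⁵ + 4x⁴ − 36x³ − 16x². Remainder: −16x⁴ − 24x³ + 64x² + 104x + 36.
Step 3: lead(−16x⁴ − 24x³ + 64x² + 104x + 36) ÷ lead(D) = −16x⁴ ÷ 2x³ = −8x. Subtract (−8x)·D = −16x⁴ − 8x³ + 72x² + 32x. Remainder: −16x³ − 8x² + 72x + 36.
Step 4: lead(−16x³ − 8x² + 72x + 36) ÷ lead(D) = −16x³ ÷ 2x³ = −8. Subtract (−8)·D = −16x³ − 8x² + 72x + 32. Remainder: 4.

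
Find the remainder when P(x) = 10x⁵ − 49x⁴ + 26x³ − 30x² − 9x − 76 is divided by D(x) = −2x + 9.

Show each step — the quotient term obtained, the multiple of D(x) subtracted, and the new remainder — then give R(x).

Step 1: lead(10x⁵ − 49x⁴ + 26x³ − 30x² − 9x − 76) ÷ lead(D) = 10x⁵ ÷ −2x = −5x⁴. Subtract (−5x⁴)·D = 10x⁵ − 45x⁴. Remainder: −4x⁴ + 26x³ − 30x² − 9x − 76.
Step 2: lead(−4x⁴ + 26x³ − 30x² − 9x − 76) ÷ lead(D) = −4x⁴ ÷ −2x = 2x³. Subtract (2x³)·D = −4x⁴ + 18x³. Remainder: 8x³ − 30x² − 9x − 76.
Step 3: lead(8x³ − 30x² − 9x − 76) ÷ lead(D) = 8x³ ÷ −2x = −4x². Subtract (−4x²)·D = 8x³ − 36x². Remainder: 6x² − 9x − 76.
Step 4: lead(6x² − 9x − 76) ÷ lead(D) = 6x² ÷ −2x = −3x. Subtract (−3x)·D = 6x² − 27x. Remainder: 18x − 76.
Step 5: lead(18x − 76) ÷ lead(D) = 18x ÷ −2x = −9. Subtract (−9)·D = 18x − 81. Remainder: 5.

R(x) = 5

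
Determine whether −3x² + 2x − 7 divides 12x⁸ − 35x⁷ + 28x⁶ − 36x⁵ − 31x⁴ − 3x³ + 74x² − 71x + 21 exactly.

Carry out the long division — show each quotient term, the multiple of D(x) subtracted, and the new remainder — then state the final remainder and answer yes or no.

R(x) = −9x, so D(x) is not a factor of P(x). no

Step 1: lead(12x⁸ − 35x⁷ + 28x⁶ − 36x⁵ − 31x⁴ − 3x³ + 74x² − 71x + 21) ÷ lead(D) = 12x⁸ ÷ −3x² = −4x⁶. Subtract (−4x⁶)·D = 12x⁸ − 8x⁷ + 28x⁶. Remainder: −27x⁷ − 36x⁵ − 31x⁴ − 3x³ + 74x² − 71x + 21.
Step 2: lead(−27x⁷ − 36x⁵ − 31x⁴ − 3x³ + 74x² − 71x + 21) ÷ lead(D) = −27x⁷ ÷ −3x² = 9x⁵. Subtract (9x⁵)·D = −27x⁷ + 18x⁶ − 63x⁵. Remainder: −18x⁶ + 27x⁵ − 31x⁴ − 3x³ + 74x² − 71x + 21.
Step 3: lead(−18x⁶ + 27x⁵ − 31x⁴ − 3x³ + 74x² − 71x + 21) ÷ lead(D) = −18x⁶ ÷ −3x² = 6x⁴. Subtract (6x⁴)·D = −18x⁶ + 12x⁵ − 42x⁴. Remainder: 15x⁵ + 11x⁴ − 3x³ + 74x² − 71x + 21.
Step 4: lead(15x⁵ + 11x⁴ − 3x³ + 74x² − 71x + 21) ÷ lead(D) = 15x⁵ ÷ −3x² = −5x³. Subtract (−5x³)·D = 15x⁵ − 10x⁴ + 35x³. Remainder: 21x⁴ − 38x³ + 74x² − 71x + 21.
Step 5: lead(21x⁴ − 38x³ + 74x² − 71x + 21) ÷ lead(D) = 21x⁴ ÷ −3x² = −7x². Subtract (−7x²)·D = 21x⁴ − 14x³ + 49x². Remainder: −24x³ + 25x² − 71x + 21.
Step 6: lead(−24x³ + 25x² − 71x + 21) ÷ lead(D) = −24x³ ÷ −3x² = 8x. Subtract (8x)·D = −24x³ + 16x² − 56x. Remainder: 9x² − 15x + 21.
Step 7: lead(9x² − 15x + 21) ÷ lead(D) = 9x² ÷ −3x² = −3. Subtract (−3)·D = 9x² − 6x + 21. Remainder: −9x.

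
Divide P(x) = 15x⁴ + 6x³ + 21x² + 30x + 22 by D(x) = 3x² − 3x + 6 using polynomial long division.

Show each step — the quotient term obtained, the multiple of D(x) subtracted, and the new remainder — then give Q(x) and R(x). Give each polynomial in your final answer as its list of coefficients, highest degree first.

Q = [5, 7, 4]; R = [-2]

Step 1: lead(15x⁴ + 6x³ + 21x² + 30x + 22) ÷ lead(D) = 15x⁴ ÷ 3x² = 5x². Subtract (5x²)·D = 15x⁴ − 15x³ + 30x². Remainder: 21x³ − 9x² + 30x + 22.
Step 2: lead(21x³ − 9x² + 30x + 22) ÷ lead(D) = 21x³ ÷ 3x² = 7x. Subtract (7x)·D = 21x³ − 21x² + 42x. Remainder: 12x² − 12x + 22.
Step 3: lead(12x² − 12x + 22) ÷ lead(D) = 12x² ÷ 3x² = 4. Subtract (4)·D = 12x² − 12x + 24. Remainder: −2.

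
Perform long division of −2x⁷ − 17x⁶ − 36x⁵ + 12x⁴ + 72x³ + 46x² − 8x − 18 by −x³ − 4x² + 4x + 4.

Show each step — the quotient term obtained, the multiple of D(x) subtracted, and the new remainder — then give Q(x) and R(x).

Step 1: lead(−2x⁷ − 17x⁶ − 36x⁵ + 12x⁴ + 72x³ + 46x² − 8x − 18) ÷ lead(D) = −2x⁷ ÷ −x³ = 2x⁴. Subtract (2x⁴)·D = −2x⁷ − 8x⁶ + 8x⁵ + 8x⁴. Remainder: −9x⁶ − 44x⁵ + 4x⁴ + 72x³ + 46x² − 8x − 18.
Step 2: lead(−9x⁶ − 44x⁵ + 4x⁴ + 72x³ + 46x² − 8x − 18) ÷ lead(D) = −9x⁶ ÷ −x³ = 9x³. Subtract (9x³)·D = −9x⁶ − 36x⁵ + 36x⁴ + 36x³. Remainder: −8x⁵ − 32x⁴ + 36x³ + 46x² − 8x − 18.
Step 3: lead(−8x⁵ − 32x⁴ + 36x³ + 46x² − 8x − 18) ÷ lead(D) = −8x⁵ ÷ −x³ = 8x². Subtract (8x²)·D = −8x⁵ − 32x⁴ + 32x³ + 32x². Remainder: 4x³ + 14x² − 8x − 18.
Step 4: lead(4x³ + 14x² − 8x − 18) ÷ lead(D) = 4x³ ÷ −x³ = −4. Subtract (−4)·D = 4x³ + 16x² − 16x − 16. Remainder: −2x² + 8x − 2.

Q(x) = 2x⁴ + 9x³ + 8x² − 4; R(x) = −2x² + 8x − 2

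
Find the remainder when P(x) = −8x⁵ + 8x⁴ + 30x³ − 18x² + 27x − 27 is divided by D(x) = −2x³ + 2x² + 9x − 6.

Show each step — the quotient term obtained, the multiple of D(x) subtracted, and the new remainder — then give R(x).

R(x) = −9

Step 1: lead(−8x⁵ + 8x⁴ + 30x³ − 18x² + 27x − 27) ÷ lead(D) = −8x⁵ ÷ −2x³ = 4x². Subtract (4x²)·D = −8x⁵ + 8x⁴ + 36x³ − 24x². Remainder: −6x³ + 6x² + 27x − 27.
Step 2: lead(−6x³ + 6x² + 27x − 27) ÷ lead(D) = −6x³ ÷ −2x³ = 3. Subtract (3)·D = −6x³ + 6x² + 27x − 18. Remainder: −9.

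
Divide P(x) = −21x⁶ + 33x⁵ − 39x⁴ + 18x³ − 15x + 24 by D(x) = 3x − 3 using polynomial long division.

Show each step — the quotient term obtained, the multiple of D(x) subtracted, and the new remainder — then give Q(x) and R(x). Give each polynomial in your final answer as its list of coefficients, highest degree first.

Q = [-7, 4, -9, -3, -3, -8]; R = [0]

Step 1: lead(−21x⁶ + 33x⁵ − 39x⁴ + 18x³ − 15x + 24) ÷ lead(D) = −21x⁶ ÷ 3x = −7x⁵. Subtract (−7x⁵)·D = −21x⁶ + 21x⁵. Remainder: 12x⁵ − 39x⁴ + 18x³ − 15x + 24.
Step 2: lead(12x⁵ − 39x⁴ + 18x³ − 15x + 24) ÷ lead(D) = 12x⁵ ÷ 3x = 4x⁴. Subtract (4x⁴)·D = 12x⁵ − 12x⁴. Remainder: −27x⁴ + 18x³ − 15x + 24.
Step 3: lead(−27x⁴ + 18x³ − 15x + 24) ÷ lead(D) = −27x⁴ ÷ 3x = −9x³. Subtract (−9x³)·D = −27x⁴ + 27x³. Remainder: −9x³ − 15x + 24.
Step 4: lead(−9x³ − 15x + 24) ÷ lead(D) = −9x³ ÷ 3x = −3x². Subtract (−3x²)·D = −9x³ + 9x². Remainder: −9x² − 15x + 24.
Step 5: lead(−9x² − 15x + 24) ÷ lead(D) = −9x² ÷ 3x = −3x. Subtract (−3x)·D = −9x² + 9x. Remainder: −24x + 24.
Step 6: lead(−24x + 24) ÷ lead(D) = −24x ÷ 3x = −8. Subtract (−8)·D = −24x + 24. Remainder: 0.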